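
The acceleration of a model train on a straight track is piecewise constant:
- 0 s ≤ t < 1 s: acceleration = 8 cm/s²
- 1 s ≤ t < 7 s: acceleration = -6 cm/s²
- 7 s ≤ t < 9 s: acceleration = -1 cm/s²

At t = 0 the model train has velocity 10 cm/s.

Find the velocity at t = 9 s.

Δv equals the area under the a-t graph; then v = v₀ + Δv.
0–1 s: 8 × 1 = 8 cm/s
1–7 s: -6 × 6 = -36 cm/s
7–9 s: -1 × 2 = -2 cm/s
Δv = -30 cm/s, so v(9) = 10 + (-30) = -20 cm/s.

-20 cm/s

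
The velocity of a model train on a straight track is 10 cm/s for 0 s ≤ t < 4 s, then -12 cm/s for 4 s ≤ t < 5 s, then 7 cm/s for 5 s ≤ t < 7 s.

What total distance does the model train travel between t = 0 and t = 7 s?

Total distance travelled is ∫|v| dt — sum the magnitudes of each area piece.
0–4 s: |10| × 4 = 40 cm
4–5 s: |-12| × 1 = 12 cm
5–7 s: |7| × 2 = 14 cm
Total distance = 66 cm

66 cm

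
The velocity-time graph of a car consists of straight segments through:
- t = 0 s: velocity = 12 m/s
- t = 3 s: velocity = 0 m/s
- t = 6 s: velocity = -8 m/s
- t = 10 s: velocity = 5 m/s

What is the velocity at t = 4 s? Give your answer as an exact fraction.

On 3–6 s the graph is linear from 0 to -8 m/s: v(4) = 0 + (-8 − 0)·(4 − 3)/(6 − 3) = -8/3 m/s.

-8/3 m/s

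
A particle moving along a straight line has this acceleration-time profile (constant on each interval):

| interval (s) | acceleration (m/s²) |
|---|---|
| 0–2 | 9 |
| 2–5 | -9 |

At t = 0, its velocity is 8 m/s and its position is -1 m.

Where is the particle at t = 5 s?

On each constant-a segment, Δv = aΔt and Δx = v₀Δt + ½aΔt²; chain segment to segment.
0–2 s: v starts 8 m/s; Δx = 8·2 + ½·9·2² = 34 m; v ends 26 m/s.
2–5 s: v starts 26 m/s; Δx = 26·3 + ½·-9·3² = 37.5 m; v ends -1 m/s.
x(5) = -1 + Σ Δx = 70.5 m.

70.5 m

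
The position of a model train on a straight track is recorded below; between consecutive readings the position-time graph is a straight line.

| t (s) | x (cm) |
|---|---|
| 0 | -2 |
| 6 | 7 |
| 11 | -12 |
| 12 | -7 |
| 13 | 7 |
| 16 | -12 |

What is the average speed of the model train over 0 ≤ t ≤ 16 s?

Average speed = (total path length)/(elapsed time); on a piecewise-linear x-t graph the path length is Σ|Δx|.
0–6 s: |Δx| = |7 − -2| = 9 cm
6–11 s: |Δx| = |-12 − 7| = 19 cm
11–12 s: |Δx| = |-7 − -12| = 5 cm
12–13 s: |Δx| = |7 − -7| = 14 cm
13–16 s: |Δx| = |-12 − 7| = 19 cm
Total path = 66 cm; average speed = 66/16 = 4.125 cm/s.

4.125 cm/s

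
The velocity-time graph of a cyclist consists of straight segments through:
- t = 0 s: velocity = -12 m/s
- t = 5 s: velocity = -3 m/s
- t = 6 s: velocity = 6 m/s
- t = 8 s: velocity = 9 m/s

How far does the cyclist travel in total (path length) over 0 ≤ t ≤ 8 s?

55 m

Total distance travelled is ∫|v| dt — sum the magnitudes of each area piece.
0–5 s: |½(-12 + -3)(5)| = 37.5 m
5–6 s: v = 0 at t = 16/3 s; triangle areas 0.5 + 2 = 2.5 m
6–8 s: |½(6 + 9)(2)| = 15 m
Total distance = 55 m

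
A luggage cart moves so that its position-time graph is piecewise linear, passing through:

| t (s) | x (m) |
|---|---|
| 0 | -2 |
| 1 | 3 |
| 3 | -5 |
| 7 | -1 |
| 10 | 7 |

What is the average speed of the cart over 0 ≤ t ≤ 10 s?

2.5 m/s

Average speed = (total path length)/(elapsed time); on a piecewise-linear x-t graph the path length is Σ|Δx|.
0–1 s: |Δx| = |3 − -2| = 5 m
1–3 s: |Δx| = |-5 − 3| = 8 m
3–7 s: |Δx| = |-1 − -5| = 4 m
7–10 s: |Δx| = |7 − -1| = 8 m
Total path = 25 m; average speed = 25/10 = 2.5 m/s.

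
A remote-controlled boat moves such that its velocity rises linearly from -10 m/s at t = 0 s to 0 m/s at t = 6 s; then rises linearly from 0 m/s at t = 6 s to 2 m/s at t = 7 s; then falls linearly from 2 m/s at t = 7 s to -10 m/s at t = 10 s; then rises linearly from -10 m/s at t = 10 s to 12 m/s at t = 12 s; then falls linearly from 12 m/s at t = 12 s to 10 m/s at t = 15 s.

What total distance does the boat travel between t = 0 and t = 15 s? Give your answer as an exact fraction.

Distance (not displacement) is the total path length: add the absolute areas under v-t.
0–6 s: |½(-10 + 0)(6)| = 30 m
6–7 s: |½(0 + 2)(1)| = 1 m
7–10 s: v = 0 at t = 7.5 s; triangle areas 0.5 + 12.5 = 13 m
10–12 s: v = 0 at t = 120/11 s; triangle areas 50/11 + 72/11 = 122/11 m
12–15 s: |½(12 + 10)(3)| = 33 m
Total distance = 969/11 m

969/11 m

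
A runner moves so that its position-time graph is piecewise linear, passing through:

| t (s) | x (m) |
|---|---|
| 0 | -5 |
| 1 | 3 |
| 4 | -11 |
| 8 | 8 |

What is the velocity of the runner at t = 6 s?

Velocity is the slope of the x-t graph on 4–8 s: (8 − -11)/(8 − 4) = 4.75 m/s.

4.75 m/s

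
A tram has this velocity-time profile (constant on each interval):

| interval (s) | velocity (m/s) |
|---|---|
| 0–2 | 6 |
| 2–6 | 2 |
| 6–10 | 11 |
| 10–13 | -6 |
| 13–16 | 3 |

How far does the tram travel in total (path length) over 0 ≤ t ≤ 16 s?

91 m

Total distance travelled is ∫|v| dt — sum the magnitudes of each area piece.
0–2 s: |6| × 2 = 12 m
2–6 s: |2| × 4 = 8 m
6–10 s: |11| × 4 = 44 m
10–13 s: |-6| × 3 = 18 m
13–16 s: |3| × 3 = 9 m
Total distance = 91 m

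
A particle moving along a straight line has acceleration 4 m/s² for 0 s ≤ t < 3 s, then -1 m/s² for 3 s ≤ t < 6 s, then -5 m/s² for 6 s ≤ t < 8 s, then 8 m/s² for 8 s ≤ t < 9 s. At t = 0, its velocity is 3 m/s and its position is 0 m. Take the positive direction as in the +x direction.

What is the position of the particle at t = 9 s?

87.5 m

On each constant-a segment, Δv = aΔt and Δx = v₀Δt + ½aΔt²; chain segment to segment.
0–3 s: v starts 3 m/s; Δx = 3·3 + ½·4·3² = 27 m; v ends 15 m/s.
3–6 s: v starts 15 m/s; Δx = 15·3 + ½·-1·3² = 40.5 m; v ends 12 m/s.
6–8 s: v starts 12 m/s; Δx = 12·2 + ½·-5·2² = 14 m; v ends 2 m/s.
8–9 s: v starts 2 m/s; Δx = 2·1 + ½·8·1² = 6 m; v ends 10 m/s.
x(9) = 0 + Σ Δx = 87.5 m.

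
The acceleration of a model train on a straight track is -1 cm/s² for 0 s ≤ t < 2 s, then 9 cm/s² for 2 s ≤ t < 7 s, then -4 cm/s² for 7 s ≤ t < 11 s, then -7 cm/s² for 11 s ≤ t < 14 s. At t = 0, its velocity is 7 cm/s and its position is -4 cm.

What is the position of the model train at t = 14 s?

On each constant-a segment, Δv = aΔt and Δx = v₀Δt + ½aΔt²; chain segment to segment.
0–2 s: v starts 7 cm/s; Δx = 7·2 + ½·-1·2² = 12 cm; v ends 5 cm/s.
2–7 s: v starts 5 cm/s; Δx = 5·5 + ½·9·5² = 137.5 cm; v ends 50 cm/s.
7–11 s: v starts 50 cm/s; Δx = 50·4 + ½·-4·4² = 168 cm; v ends 34 cm/s.
11–14 s: v starts 34 cm/s; Δx = 34·3 + ½·-7·3² = 70.5 cm; v ends 13 cm/s.
x(14) = -4 + Σ Δx = 384 cm.

384 cm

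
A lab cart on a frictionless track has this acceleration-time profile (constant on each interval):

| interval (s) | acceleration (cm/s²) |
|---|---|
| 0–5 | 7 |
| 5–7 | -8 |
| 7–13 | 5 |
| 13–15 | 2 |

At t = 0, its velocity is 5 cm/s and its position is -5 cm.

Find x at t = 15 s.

On each constant-a segment, Δv = aΔt and Δx = v₀Δt + ½aΔt²; chain segment to segment.
0–5 s: v starts 5 cm/s; Δx = 5·5 + ½·7·5² = 112.5 cm; v ends 40 cm/s.
5–7 s: v starts 40 cm/s; Δx = 40·2 + ½·-8·2² = 64 cm; v ends 24 cm/s.
7–13 s: v starts 24 cm/s; Δx = 24·6 + ½·5·6² = 234 cm; v ends 54 cm/s.
13–15 s: v starts 54 cm/s; Δx = 54·2 + ½·2·2² = 112 cm; v ends 58 cm/s.
x(15) = -5 + Σ Δx = 517.5 cm.

517.5 cm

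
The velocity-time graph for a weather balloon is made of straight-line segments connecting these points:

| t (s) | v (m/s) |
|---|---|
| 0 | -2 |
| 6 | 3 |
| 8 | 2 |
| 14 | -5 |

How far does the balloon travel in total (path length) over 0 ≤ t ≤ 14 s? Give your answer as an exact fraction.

883/35 m

Distance (not displacement) is the total path length: add the absolute areas under v-t.
0–6 s: v = 0 at t = 2.4 s; triangle areas 2.4 + 5.4 = 7.8 m
6–8 s: |½(3 + 2)(2)| = 5 m
8–14 s: v = 0 at t = 68/7 s; triangle areas 12/7 + 75/7 = 87/7 m
Total distance = 883/35 m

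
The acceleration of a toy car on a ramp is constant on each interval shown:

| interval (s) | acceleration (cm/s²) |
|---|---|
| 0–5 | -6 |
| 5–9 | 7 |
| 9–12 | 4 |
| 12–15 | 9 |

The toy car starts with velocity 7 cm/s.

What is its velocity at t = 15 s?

44 cm/s

Δv equals the area under the a-t graph; then v = v₀ + Δv.
0–5 s: -6 × 5 = -30 cm/s
5–9 s: 7 × 4 = 28 cm/s
9–12 s: 4 × 3 = 12 cm/s
12–15 s: 9 × 3 = 27 cm/s
Δv = 37 cm/s, so v(15) = 7 + (37) = 44 cm/s.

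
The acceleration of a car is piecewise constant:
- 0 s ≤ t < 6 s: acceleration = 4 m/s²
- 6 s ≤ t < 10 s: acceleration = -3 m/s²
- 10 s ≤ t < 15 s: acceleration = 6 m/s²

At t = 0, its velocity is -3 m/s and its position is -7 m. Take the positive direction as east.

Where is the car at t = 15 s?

On each constant-a segment, Δv = aΔt and Δx = v₀Δt + ½aΔt²; chain segment to segment.
0–6 s: v starts -3 m/s; Δx = -3·6 + ½·4·6² = 54 m; v ends 21 m/s.
6–10 s: v starts 21 m/s; Δx = 21·4 + ½·-3·4² = 60 m; v ends 9 m/s.
10–15 s: v starts 9 m/s; Δx = 9·5 + ½·6·5² = 120 m; v ends 39 m/s.
x(15) = -7 + Σ Δx = 227 m.

227 m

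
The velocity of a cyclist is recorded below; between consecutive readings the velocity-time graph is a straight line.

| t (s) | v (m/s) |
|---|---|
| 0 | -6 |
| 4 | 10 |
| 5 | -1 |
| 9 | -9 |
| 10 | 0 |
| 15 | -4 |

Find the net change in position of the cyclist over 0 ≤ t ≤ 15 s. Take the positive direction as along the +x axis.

-22 m

Net displacement equals the area under the velocity-time graph (areas below the axis count negative).
0–4 s: ½(-6 + 10)(4) = 8 m
4–5 s: ½(10 + -1)(1) = 4.5 m
5–9 s: ½(-1 + -9)(4) = -20 m
9–10 s: ½(-9 + 0)(1) = -4.5 m
10–15 s: ½(0 + -4)(5) = -10 m
Net displacement = -22 m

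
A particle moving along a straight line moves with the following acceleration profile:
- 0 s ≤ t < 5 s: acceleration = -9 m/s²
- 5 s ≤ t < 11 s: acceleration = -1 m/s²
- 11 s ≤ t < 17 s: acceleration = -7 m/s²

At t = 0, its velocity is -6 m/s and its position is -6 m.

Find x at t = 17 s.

-940.5 m

On each constant-a segment, Δv = aΔt and Δx = v₀Δt + ½aΔt²; chain segment to segment.
0–5 s: v starts -6 m/s; Δx = -6·5 + ½·-9·5² = -142.5 m; v ends -51 m/s.
5–11 s: v starts -51 m/s; Δx = -51·6 + ½·-1·6² = -324 m; v ends -57 m/s.
11–17 s: v starts -57 m/s; Δx = -57·6 + ½·-7·6² = -468 m; v ends -99 m/s.
x(17) = -6 + Σ Δx = -940.5 m.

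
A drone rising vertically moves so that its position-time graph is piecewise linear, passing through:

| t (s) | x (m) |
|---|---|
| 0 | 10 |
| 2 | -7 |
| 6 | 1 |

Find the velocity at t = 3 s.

Velocity is the slope of the x-t graph on 2–6 s: (1 − -7)/(6 − 2) = 2 m/s.

2 m/s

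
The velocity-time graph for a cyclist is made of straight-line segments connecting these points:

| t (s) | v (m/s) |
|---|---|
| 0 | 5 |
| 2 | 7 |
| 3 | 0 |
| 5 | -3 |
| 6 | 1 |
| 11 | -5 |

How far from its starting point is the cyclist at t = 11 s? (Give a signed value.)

1.5 m

Net displacement equals the area under the velocity-time graph (areas below the axis count negative).
0–2 s: ½(5 + 7)(2) = 12 m
2–3 s: ½(7 + 0)(1) = 3.5 m
3–5 s: ½(0 + -3)(2) = -3 m
5–6 s: ½(-3 + 1)(1) = -1 m
6–11 s: ½(1 + -5)(5) = -10 m
Net displacement = 1.5 m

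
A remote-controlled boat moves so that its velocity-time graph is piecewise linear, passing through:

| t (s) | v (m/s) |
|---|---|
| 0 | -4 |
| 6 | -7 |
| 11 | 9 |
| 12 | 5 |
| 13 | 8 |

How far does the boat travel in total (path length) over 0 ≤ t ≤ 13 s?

66.8125 m

Total distance travelled is ∫|v| dt — sum the magnitudes of each area piece.
0–6 s: |½(-4 + -7)(6)| = 33 m
6–11 s: v = 0 at t = 8.1875 s; triangle areas 7.65625 + 12.65625 = 20.3125 m
11–12 s: |½(9 + 5)(1)| = 7 m
12–13 s: |½(5 + 8)(1)| = 6.5 m
Total distance = 66.8125 m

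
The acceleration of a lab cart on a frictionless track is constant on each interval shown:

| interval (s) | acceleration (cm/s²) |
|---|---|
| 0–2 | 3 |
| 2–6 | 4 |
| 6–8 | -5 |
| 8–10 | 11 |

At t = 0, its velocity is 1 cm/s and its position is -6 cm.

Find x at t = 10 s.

On each constant-a segment, Δv = aΔt and Δx = v₀Δt + ½aΔt²; chain segment to segment.
0–2 s: v starts 1 cm/s; Δx = 1·2 + ½·3·2² = 8 cm; v ends 7 cm/s.
2–6 s: v starts 7 cm/s; Δx = 7·4 + ½·4·4² = 60 cm; v ends 23 cm/s.
6–8 s: v starts 23 cm/s; Δx = 23·2 + ½·-5·2² = 36 cm; v ends 13 cm/s.
8–10 s: v starts 13 cm/s; Δx = 13·2 + ½·11·2² = 48 cm; v ends 35 cm/s.
x(10) = -6 + Σ Δx = 146 cm.

146 cm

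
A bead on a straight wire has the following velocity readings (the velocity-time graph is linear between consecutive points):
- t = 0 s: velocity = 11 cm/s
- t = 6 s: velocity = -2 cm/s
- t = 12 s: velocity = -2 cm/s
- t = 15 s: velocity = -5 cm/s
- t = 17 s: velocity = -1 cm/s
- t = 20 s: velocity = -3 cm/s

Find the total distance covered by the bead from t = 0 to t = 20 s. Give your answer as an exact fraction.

1647/26 cm

Distance (not displacement) is the total path length: add the absolute areas under v-t.
0–6 s: v = 0 at t = 66/13 s; triangle areas 363/13 + 12/13 = 375/13 cm
6–12 s: |-2| × 6 = 12 cm
12–15 s: |½(-2 + -5)(3)| = 10.5 cm
15–17 s: |½(-5 + -1)(2)| = 6 cm
17–20 s: |½(-1 + -3)(3)| = 6 cm
Total distance = 1647/26 cm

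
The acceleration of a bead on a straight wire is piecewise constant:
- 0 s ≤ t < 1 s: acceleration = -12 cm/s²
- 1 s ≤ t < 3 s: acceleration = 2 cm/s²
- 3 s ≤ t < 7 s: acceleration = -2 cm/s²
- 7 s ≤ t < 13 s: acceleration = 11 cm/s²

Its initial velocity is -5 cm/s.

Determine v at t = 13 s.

Δv equals the area under the a-t graph; then v = v₀ + Δv.
0–1 s: -12 × 1 = -12 cm/s
1–3 s: 2 × 2 = 4 cm/s
3–7 s: -2 × 4 = -8 cm/s
7–13 s: 11 × 6 = 66 cm/s
Δv = 50 cm/s, so v(13) = -5 + (50) = 45 cm/s.

45 cm/s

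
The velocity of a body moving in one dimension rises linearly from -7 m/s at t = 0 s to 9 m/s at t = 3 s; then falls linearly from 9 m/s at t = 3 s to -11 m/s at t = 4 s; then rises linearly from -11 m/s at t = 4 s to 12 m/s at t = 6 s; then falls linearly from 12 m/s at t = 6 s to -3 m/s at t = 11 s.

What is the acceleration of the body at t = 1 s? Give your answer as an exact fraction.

Acceleration is the slope of the v-t graph on 0–3 s: (9 − -7)/(3 − 0) = 16/3 m/s².

16/3 m/s²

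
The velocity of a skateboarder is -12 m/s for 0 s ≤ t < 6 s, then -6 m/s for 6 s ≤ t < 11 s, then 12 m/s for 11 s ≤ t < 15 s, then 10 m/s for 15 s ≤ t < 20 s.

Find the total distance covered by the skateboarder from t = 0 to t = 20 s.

200 m

Total distance travelled is ∫|v| dt — sum the magnitudes of each area piece.
0–6 s: |-12| × 6 = 72 m
6–11 s: |-6| × 5 = 30 m
11–15 s: |12| × 4 = 48 m
15–20 s: |10| × 5 = 50 m
Total distance = 200 m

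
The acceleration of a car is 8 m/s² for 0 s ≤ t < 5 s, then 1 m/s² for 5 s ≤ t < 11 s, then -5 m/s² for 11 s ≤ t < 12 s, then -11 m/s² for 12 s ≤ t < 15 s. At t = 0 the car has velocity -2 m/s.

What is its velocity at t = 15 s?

Δv equals the area under the a-t graph; then v = v₀ + Δv.
0–5 s: 8 × 5 = 40 m/s
5–11 s: 1 × 6 = 6 m/s
11–12 s: -5 × 1 = -5 m/s
12–15 s: -11 × 3 = -33 m/s
Δv = 8 m/s, so v(15) = -2 + (8) = 6 m/s.

6 m/s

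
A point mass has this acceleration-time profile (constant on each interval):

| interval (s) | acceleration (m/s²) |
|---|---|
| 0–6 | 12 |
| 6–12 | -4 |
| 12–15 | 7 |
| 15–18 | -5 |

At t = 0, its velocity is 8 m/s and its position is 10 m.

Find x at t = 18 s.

On each constant-a segment, Δv = aΔt and Δx = v₀Δt + ½aΔt²; chain segment to segment.
0–6 s: v starts 8 m/s; Δx = 8·6 + ½·12·6² = 264 m; v ends 80 m/s.
6–12 s: v starts 80 m/s; Δx = 80·6 + ½·-4·6² = 408 m; v ends 56 m/s.
12–15 s: v starts 56 m/s; Δx = 56·3 + ½·7·3² = 199.5 m; v ends 77 m/s.
15–18 s: v starts 77 m/s; Δx = 77·3 + ½·-5·3² = 208.5 m; v ends 62 m/s.
x(18) = 10 + Σ Δx = 1090 m.

1090 m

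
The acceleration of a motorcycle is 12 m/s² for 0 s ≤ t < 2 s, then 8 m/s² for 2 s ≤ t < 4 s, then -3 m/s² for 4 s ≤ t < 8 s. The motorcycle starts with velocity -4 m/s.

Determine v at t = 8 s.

Δv equals the area under the a-t graph; then v = v₀ + Δv.
0–2 s: 12 × 2 = 24 m/s
2–4 s: 8 × 2 = 16 m/s
4–8 s: -3 × 4 = -12 m/s
Δv = 28 m/s, so v(8) = -4 + (28) = 24 m/s.

24 m/s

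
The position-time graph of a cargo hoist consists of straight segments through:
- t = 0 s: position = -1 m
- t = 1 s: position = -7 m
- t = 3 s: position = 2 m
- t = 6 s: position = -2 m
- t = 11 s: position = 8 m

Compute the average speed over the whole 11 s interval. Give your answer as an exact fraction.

29/11 m/s

Average speed = (total path length)/(elapsed time); on a piecewise-linear x-t graph the path length is Σ|Δx|.
0–1 s: |Δx| = |-7 − -1| = 6 m
1–3 s: |Δx| = |2 − -7| = 9 m
3–6 s: |Δx| = |-2 − 2| = 4 m
6–11 s: |Δx| = |8 − -2| = 10 m
Total path = 29 m; average speed = 29/11 = 29/11 m/s.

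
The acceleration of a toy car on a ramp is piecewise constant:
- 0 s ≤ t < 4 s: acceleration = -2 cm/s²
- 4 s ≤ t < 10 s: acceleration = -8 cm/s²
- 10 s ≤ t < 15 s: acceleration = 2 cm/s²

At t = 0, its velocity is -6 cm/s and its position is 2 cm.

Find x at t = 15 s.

-551 cm

On each constant-a segment, Δv = aΔt and Δx = v₀Δt + ½aΔt²; chain segment to segment.
0–4 s: v starts -6 cm/s; Δx = -6·4 + ½·-2·4² = -40 cm; v ends -14 cm/s.
4–10 s: v starts -14 cm/s; Δx = -14·6 + ½·-8·6² = -228 cm; v ends -62 cm/s.
10–15 s: v starts -62 cm/s; Δx = -62·5 + ½·2·5² = -285 cm; v ends -52 cm/s.
x(15) = 2 + Σ Δx = -551 cm.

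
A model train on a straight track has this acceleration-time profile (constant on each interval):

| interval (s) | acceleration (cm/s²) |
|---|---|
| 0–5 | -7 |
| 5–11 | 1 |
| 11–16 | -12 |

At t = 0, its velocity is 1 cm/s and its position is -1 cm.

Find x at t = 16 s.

-559.5 cm

On each constant-a segment, Δv = aΔt and Δx = v₀Δt + ½aΔt²; chain segment to segment.
0–5 s: v starts 1 cm/s; Δx = 1·5 + ½·-7·5² = -82.5 cm; v ends -34 cm/s.
5–11 s: v starts -34 cm/s; Δx = -34·6 + ½·1·6² = -186 cm; v ends -28 cm/s.
11–16 s: v starts -28 cm/s; Δx = -28·5 + ½·-12·5² = -290 cm; v ends -88 cm/s.
x(16) = -1 + Σ Δx = -559.5 cm.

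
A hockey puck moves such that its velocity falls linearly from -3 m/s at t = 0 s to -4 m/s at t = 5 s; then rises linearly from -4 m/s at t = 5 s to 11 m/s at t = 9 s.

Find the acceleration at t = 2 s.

Acceleration is the slope of the v-t graph on 0–5 s: (-4 − -3)/(5 − 0) = -0.2 m/s².

-0.2 m/s²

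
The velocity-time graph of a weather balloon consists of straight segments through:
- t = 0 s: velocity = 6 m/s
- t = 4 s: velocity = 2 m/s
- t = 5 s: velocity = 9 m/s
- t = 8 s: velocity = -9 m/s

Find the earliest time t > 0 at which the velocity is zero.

t = 6.5 s

v changes sign on 5–8 s (from 9 to -9); the graph is linear there, so v = 0 at t = 5 + (-9)·(8 − 5)/(-9 − 9) = 6.5 s.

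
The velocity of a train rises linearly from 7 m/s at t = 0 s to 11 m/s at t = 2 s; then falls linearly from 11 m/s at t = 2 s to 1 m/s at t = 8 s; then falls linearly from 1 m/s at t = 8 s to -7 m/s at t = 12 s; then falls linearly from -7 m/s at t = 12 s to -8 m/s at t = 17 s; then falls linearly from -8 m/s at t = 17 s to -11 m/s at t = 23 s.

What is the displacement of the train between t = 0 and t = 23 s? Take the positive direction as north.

-52.5 m

Displacement is the signed area under the v-t curve.
0–2 s: ½(7 + 11)(2) = 18 m
2–8 s: ½(11 + 1)(6) = 36 m
8–12 s: ½(1 + -7)(4) = -12 m
12–17 s: ½(-7 + -8)(5) = -37.5 m
17–23 s: ½(-8 + -11)(6) = -57 m
Net displacement = -52.5 m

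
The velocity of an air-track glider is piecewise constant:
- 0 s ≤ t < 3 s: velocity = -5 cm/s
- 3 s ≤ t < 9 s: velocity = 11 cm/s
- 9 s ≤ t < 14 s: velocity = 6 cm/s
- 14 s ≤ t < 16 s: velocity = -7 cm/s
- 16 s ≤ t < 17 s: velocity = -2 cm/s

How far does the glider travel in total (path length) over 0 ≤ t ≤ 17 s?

Distance (not displacement) is the total path length: add the absolute areas under v-t.
0–3 s: |-5| × 3 = 15 cm
3–9 s: |11| × 6 = 66 cm
9–14 s: |6| × 5 = 30 cm
14–16 s: |-7| × 2 = 14 cm
16–17 s: |-2| × 1 = 2 cm
Total distance = 127 cm

127 cm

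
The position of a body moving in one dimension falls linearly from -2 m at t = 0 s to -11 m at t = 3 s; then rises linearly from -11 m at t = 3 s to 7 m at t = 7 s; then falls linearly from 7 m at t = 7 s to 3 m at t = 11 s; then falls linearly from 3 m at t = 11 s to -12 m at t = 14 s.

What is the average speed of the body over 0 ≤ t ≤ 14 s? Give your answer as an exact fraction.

Average speed = (total path length)/(elapsed time); on a piecewise-linear x-t graph the path length is Σ|Δx|.
0–3 s: |Δx| = |-11 − -2| = 9 m
3–7 s: |Δx| = |7 − -11| = 18 m
7–11 s: |Δx| = |3 − 7| = 4 m
11–14 s: |Δx| = |-12 − 3| = 15 m
Total path = 46 m; average speed = 46/14 = 23/7 m/s.

23/7 m/s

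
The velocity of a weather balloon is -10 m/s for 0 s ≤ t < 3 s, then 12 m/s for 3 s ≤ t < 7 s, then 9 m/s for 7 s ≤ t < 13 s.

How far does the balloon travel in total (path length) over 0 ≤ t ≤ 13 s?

Total distance travelled is ∫|v| dt — sum the magnitudes of each area piece.
0–3 s: |-10| × 3 = 30 m
3–7 s: |12| × 4 = 48 m
7–13 s: |9| × 6 = 54 m
Total distance = 132 m

132 m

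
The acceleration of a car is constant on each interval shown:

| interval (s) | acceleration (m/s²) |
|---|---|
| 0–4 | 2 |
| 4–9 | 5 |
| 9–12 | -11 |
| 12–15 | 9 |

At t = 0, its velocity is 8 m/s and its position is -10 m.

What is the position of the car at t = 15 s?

318.5 m

On each constant-a segment, Δv = aΔt and Δx = v₀Δt + ½aΔt²; chain segment to segment.
0–4 s: v starts 8 m/s; Δx = 8·4 + ½·2·4² = 48 m; v ends 16 m/s.
4–9 s: v starts 16 m/s; Δx = 16·5 + ½·5·5² = 142.5 m; v ends 41 m/s.
9–12 s: v starts 41 m/s; Δx = 41·3 + ½·-11·3² = 73.5 m; v ends 8 m/s.
12–15 s: v starts 8 m/s; Δx = 8·3 + ½·9·3² = 64.5 m; v ends 35 m/s.
x(15) = -10 + Σ Δx = 318.5 m.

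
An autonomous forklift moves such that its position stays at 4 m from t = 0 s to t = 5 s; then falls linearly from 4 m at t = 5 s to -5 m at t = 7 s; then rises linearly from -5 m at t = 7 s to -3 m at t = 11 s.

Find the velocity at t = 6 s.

Velocity is the slope of the x-t graph on 5–7 s: (-5 − 4)/(7 − 5) = -4.5 m/s.

-4.5 m/s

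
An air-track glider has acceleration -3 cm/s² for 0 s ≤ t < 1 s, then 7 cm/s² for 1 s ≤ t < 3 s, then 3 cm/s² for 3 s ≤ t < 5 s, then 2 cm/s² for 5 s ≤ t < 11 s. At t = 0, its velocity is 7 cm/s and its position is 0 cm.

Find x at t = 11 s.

On each constant-a segment, Δv = aΔt and Δx = v₀Δt + ½aΔt²; chain segment to segment.
0–1 s: v starts 7 cm/s; Δx = 7·1 + ½·-3·1² = 5.5 cm; v ends 4 cm/s.
1–3 s: v starts 4 cm/s; Δx = 4·2 + ½·7·2² = 22 cm; v ends 18 cm/s.
3–5 s: v starts 18 cm/s; Δx = 18·2 + ½·3·2² = 42 cm; v ends 24 cm/s.
5–11 s: v starts 24 cm/s; Δx = 24·6 + ½·2·6² = 180 cm; v ends 36 cm/s.
x(11) = 0 + Σ Δx = 249.5 cm.

249.5 cm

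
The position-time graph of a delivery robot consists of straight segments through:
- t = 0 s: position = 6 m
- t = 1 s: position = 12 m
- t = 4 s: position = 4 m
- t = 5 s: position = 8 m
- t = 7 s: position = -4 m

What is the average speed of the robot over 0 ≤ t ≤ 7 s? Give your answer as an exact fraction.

30/7 m/s

Average speed = (total path length)/(elapsed time); on a piecewise-linear x-t graph the path length is Σ|Δx|.
0–1 s: |Δx| = |12 − 6| = 6 m
1–4 s: |Δx| = |4 − 12| = 8 m
4–5 s: |Δx| = |8 − 4| = 4 m
5–7 s: |Δx| = |-4 − 8| = 12 m
Total path = 30 m; average speed = 30/7 = 30/7 m/s.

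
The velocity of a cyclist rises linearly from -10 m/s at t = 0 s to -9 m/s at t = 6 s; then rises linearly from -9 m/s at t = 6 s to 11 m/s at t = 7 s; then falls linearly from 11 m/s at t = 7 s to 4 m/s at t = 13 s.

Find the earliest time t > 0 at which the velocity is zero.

v changes sign on 6–7 s (from -9 to 11); the graph is linear there, so v = 0 at t = 6 + (9)·(7 − 6)/(11 − -9) = 6.45 s.

t = 6.45 s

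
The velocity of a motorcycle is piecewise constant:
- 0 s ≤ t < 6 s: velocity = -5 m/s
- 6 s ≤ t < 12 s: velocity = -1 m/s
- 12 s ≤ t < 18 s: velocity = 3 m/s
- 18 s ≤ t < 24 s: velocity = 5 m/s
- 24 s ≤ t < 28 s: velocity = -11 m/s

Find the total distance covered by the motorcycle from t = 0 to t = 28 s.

Total distance travelled is ∫|v| dt — sum the magnitudes of each area piece.
0–6 s: |-5| × 6 = 30 m
6–12 s: |-1| × 6 = 6 m
12–18 s: |3| × 6 = 18 m
18–24 s: |5| × 6 = 30 m
24–28 s: |-11| × 4 = 44 m
Total distance = 128 m

128 m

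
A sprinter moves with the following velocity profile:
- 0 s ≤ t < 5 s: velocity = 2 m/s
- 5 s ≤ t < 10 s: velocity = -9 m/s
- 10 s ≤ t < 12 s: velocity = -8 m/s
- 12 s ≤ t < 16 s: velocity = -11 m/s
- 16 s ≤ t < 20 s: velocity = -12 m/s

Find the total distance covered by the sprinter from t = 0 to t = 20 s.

Total distance travelled is ∫|v| dt — sum the magnitudes of each area piece.
0–5 s: |2| × 5 = 10 m
5–10 s: |-9| × 5 = 45 m
10–12 s: |-8| × 2 = 16 m
12–16 s: |-11| × 4 = 44 m
16–20 s: |-12| × 4 = 48 m
Total distance = 163 m

163 m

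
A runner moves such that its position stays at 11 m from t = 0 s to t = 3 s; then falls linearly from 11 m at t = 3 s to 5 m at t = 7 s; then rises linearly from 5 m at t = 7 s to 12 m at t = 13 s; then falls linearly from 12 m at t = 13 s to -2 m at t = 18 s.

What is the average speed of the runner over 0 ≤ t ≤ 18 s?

Average speed = (total path length)/(elapsed time); on a piecewise-linear x-t graph the path length is Σ|Δx|.
0–3 s: |Δx| = |11 − 11| = 0 m
3–7 s: |Δx| = |5 − 11| = 6 m
7–13 s: |Δx| = |12 − 5| = 7 m
13–18 s: |Δx| = |-2 − 12| = 14 m
Total path = 27 m; average speed = 27/18 = 1.5 m/s.

1.5 m/s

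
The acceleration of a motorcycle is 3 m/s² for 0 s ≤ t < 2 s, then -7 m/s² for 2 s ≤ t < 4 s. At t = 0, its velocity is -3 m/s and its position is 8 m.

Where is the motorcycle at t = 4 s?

0 m

On each constant-a segment, Δv = aΔt and Δx = v₀Δt + ½aΔt²; chain segment to segment.
0–2 s: v starts -3 m/s; Δx = -3·2 + ½·3·2² = 0 m; v ends 3 m/s.
2–4 s: v starts 3 m/s; Δx = 3·2 + ½·-7·2² = -8 m; v ends -11 m/s.
x(4) = 8 + Σ Δx = 0 m.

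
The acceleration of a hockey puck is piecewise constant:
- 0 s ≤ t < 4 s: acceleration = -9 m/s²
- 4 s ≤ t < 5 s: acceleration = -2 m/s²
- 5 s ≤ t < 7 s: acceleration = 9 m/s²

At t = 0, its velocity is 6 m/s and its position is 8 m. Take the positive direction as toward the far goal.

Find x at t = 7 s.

On each constant-a segment, Δv = aΔt and Δx = v₀Δt + ½aΔt²; chain segment to segment.
0–4 s: v starts 6 m/s; Δx = 6·4 + ½·-9·4² = -48 m; v ends -30 m/s.
4–5 s: v starts -30 m/s; Δx = -30·1 + ½·-2·1² = -31 m; v ends -32 m/s.
5–7 s: v starts -32 m/s; Δx = -32·2 + ½·9·2² = -46 m; v ends -14 m/s.
x(7) = 8 + Σ Δx = -117 m.

-117 m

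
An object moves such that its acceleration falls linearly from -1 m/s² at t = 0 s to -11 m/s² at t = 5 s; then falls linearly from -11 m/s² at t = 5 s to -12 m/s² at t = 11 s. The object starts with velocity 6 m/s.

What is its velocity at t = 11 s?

Δv equals the area under the a-t graph; then v = v₀ + Δv.
0–5 s: ½(-1 + -11)(5) = -30 m/s
5–11 s: ½(-11 + -12)(6) = -69 m/s
Δv = -99 m/s, so v(11) = 6 + (-99) = -93 m/s.

-93 m/s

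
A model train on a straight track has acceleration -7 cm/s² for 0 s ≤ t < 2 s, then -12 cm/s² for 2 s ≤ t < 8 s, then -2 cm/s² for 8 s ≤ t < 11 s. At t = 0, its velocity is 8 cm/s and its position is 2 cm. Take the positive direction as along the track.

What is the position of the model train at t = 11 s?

-491 cm

On each constant-a segment, Δv = aΔt and Δx = v₀Δt + ½aΔt²; chain segment to segment.
0–2 s: v starts 8 cm/s; Δx = 8·2 + ½·-7·2² = 2 cm; v ends -6 cm/s.
2–8 s: v starts -6 cm/s; Δx = -6·6 + ½·-12·6² = -252 cm; v ends -78 cm/s.
8–11 s: v starts -78 cm/s; Δx = -78·3 + ½·-2·3² = -243 cm; v ends -84 cm/s.
x(11) = 2 + Σ Δx = -491 cm.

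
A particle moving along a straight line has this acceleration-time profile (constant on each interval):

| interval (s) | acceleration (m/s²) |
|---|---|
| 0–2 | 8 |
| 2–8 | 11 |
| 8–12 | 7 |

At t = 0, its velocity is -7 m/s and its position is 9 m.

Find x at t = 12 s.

On each constant-a segment, Δv = aΔt and Δx = v₀Δt + ½aΔt²; chain segment to segment.
0–2 s: v starts -7 m/s; Δx = -7·2 + ½·8·2² = 2 m; v ends 9 m/s.
2–8 s: v starts 9 m/s; Δx = 9·6 + ½·11·6² = 252 m; v ends 75 m/s.
8–12 s: v starts 75 m/s; Δx = 75·4 + ½·7·4² = 356 m; v ends 103 m/s.
x(12) = 9 + Σ Δx = 619 m.

619 m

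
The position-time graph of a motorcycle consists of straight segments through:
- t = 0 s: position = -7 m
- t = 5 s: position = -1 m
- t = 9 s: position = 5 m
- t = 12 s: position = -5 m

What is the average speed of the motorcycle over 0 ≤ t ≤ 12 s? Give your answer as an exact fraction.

11/6 m/s

Average speed = (total path length)/(elapsed time); on a piecewise-linear x-t graph the path length is Σ|Δx|.
0–5 s: |Δx| = |-1 − -7| = 6 m
5–9 s: |Δx| = |5 − -1| = 6 m
9–12 s: |Δx| = |-5 − 5| = 10 m
Total path = 22 m; average speed = 22/12 = 11/6 m/s.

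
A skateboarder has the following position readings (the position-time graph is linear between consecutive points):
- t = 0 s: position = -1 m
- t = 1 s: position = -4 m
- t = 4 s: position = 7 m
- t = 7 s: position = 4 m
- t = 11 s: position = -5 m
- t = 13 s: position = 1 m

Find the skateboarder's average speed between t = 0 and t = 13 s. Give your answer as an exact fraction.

32/13 m/s

Average speed = (total path length)/(elapsed time); on a piecewise-linear x-t graph the path length is Σ|Δx|.
0–1 s: |Δx| = |-4 − -1| = 3 m
1–4 s: |Δx| = |7 − -4| = 11 m
4–7 s: |Δx| = |4 − 7| = 3 m
7–11 s: |Δx| = |-5 − 4| = 9 m
11–13 s: |Δx| = |1 − -5| = 6 m
Total path = 32 m; average speed = 32/13 = 32/13 m/s.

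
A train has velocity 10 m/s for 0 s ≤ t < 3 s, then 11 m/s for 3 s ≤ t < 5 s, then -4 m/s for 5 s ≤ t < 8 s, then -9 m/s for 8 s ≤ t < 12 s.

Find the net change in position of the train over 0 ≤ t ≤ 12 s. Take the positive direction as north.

Net displacement equals the area under the velocity-time graph (areas below the axis count negative).
0–3 s: 10 × 3 = 30 m
3–5 s: 11 × 2 = 22 m
5–8 s: -4 × 3 = -12 m
8–12 s: -9 × 4 = -36 m
Net displacement = 4 m

4 m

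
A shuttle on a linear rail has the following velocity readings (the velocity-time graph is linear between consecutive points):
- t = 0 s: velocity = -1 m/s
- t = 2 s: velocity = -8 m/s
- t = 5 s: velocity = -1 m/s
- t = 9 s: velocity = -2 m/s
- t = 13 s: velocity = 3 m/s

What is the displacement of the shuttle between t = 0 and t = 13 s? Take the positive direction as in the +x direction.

Net displacement equals the area under the velocity-time graph (areas below the axis count negative).
0–2 s: ½(-1 + -8)(2) = -9 m
2–5 s: ½(-8 + -1)(3) = -13.5 m
5–9 s: ½(-1 + -2)(4) = -6 m
9–13 s: ½(-2 + 3)(4) = 2 m
Net displacement = -26.5 m

-26.5 m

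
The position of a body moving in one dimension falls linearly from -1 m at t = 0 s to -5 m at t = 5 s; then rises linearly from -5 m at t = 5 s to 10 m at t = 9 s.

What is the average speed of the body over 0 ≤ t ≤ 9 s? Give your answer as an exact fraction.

19/9 m/s

Average speed = (total path length)/(elapsed time); on a piecewise-linear x-t graph the path length is Σ|Δx|.
0–5 s: |Δx| = |-5 − -1| = 4 m
5–9 s: |Δx| = |10 − -5| = 15 m
Total path = 19 m; average speed = 19/9 = 19/9 m/s.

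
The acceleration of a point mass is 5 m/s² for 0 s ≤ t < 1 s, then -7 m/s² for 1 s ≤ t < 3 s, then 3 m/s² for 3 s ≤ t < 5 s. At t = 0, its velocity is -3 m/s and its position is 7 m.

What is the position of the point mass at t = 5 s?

-21.5 m

On each constant-a segment, Δv = aΔt and Δx = v₀Δt + ½aΔt²; chain segment to segment.
0–1 s: v starts -3 m/s; Δx = -3·1 + ½·5·1² = -0.5 m; v ends 2 m/s.
1–3 s: v starts 2 m/s; Δx = 2·2 + ½·-7·2² = -10 m; v ends -12 m/s.
3–5 s: v starts -12 m/s; Δx = -12·2 + ½·3·2² = -18 m; v ends -6 m/s.
x(5) = 7 + Σ Δx = -21.5 m.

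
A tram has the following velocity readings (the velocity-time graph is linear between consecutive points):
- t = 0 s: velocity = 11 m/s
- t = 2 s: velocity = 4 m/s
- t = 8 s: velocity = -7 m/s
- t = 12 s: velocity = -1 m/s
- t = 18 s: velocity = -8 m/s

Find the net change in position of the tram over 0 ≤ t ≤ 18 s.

Displacement is the signed area under the v-t curve.
0–2 s: ½(11 + 4)(2) = 15 m
2–8 s: ½(4 + -7)(6) = -9 m
8–12 s: ½(-7 + -1)(4) = -16 m
12–18 s: ½(-1 + -8)(6) = -27 m
Net displacement = -37 m

-37 m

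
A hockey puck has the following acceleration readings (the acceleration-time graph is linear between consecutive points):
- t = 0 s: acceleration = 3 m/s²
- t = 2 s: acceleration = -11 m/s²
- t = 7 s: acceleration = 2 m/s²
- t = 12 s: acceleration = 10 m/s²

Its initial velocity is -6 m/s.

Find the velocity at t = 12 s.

-6.5 m/s

Δv equals the area under the a-t graph; then v = v₀ + Δv.
0–2 s: ½(3 + -11)(2) = -8 m/s
2–7 s: ½(-11 + 2)(5) = -22.5 m/s
7–12 s: ½(2 + 10)(5) = 30 m/s
Δv = -0.5 m/s, so v(12) = -6 + (-0.5) = -6.5 m/s.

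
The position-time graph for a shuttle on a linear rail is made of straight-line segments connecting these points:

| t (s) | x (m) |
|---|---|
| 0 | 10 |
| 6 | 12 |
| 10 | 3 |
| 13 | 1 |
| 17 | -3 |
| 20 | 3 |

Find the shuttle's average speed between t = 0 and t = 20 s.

Average speed = (total path length)/(elapsed time); on a piecewise-linear x-t graph the path length is Σ|Δx|.
0–6 s: |Δx| = |12 − 10| = 2 m
6–10 s: |Δx| = |3 − 12| = 9 m
10–13 s: |Δx| = |1 − 3| = 2 m
13–17 s: |Δx| = |-3 − 1| = 4 m
17–20 s: |Δx| = |3 − -3| = 6 m
Total path = 23 m; average speed = 23/20 = 1.15 m/s.

1.15 m/s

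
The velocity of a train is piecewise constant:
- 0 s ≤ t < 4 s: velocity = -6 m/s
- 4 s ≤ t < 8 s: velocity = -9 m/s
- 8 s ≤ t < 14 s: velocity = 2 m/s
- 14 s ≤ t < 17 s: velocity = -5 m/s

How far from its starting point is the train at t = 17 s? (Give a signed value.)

Net displacement equals the area under the velocity-time graph (areas below the axis count negative).
0–4 s: -6 × 4 = -24 m
4–8 s: -9 × 4 = -36 m
8–14 s: 2 × 6 = 12 m
14–17 s: -5 × 3 = -15 m
Net displacement = -63 m

-63 m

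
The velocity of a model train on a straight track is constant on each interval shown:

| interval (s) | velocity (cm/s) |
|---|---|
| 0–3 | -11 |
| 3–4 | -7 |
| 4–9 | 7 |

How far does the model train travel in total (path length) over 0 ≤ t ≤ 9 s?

Distance (not displacement) is the total path length: add the absolute areas under v-t.
0–3 s: |-11| × 3 = 33 cm
3–4 s: |-7| × 1 = 7 cm
4–9 s: |7| × 5 = 35 cm
Total distance = 75 cm

75 cm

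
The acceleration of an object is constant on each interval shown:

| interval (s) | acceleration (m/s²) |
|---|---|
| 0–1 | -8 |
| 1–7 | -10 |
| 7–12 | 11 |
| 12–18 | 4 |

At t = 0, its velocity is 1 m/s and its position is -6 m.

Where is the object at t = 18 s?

-428.5 m

On each constant-a segment, Δv = aΔt and Δx = v₀Δt + ½aΔt²; chain segment to segment.
0–1 s: v starts 1 m/s; Δx = 1·1 + ½·-8·1² = -3 m; v ends -7 m/s.
1–7 s: v starts -7 m/s; Δx = -7·6 + ½·-10·6² = -222 m; v ends -67 m/s.
7–12 s: v starts -67 m/s; Δx = -67·5 + ½·11·5² = -197.5 m; v ends -12 m/s.
12–18 s: v starts -12 m/s; Δx = -12·6 + ½·4·6² = 0 m; v ends 12 m/s.
x(18) = -6 + Σ Δx = -428.5 m.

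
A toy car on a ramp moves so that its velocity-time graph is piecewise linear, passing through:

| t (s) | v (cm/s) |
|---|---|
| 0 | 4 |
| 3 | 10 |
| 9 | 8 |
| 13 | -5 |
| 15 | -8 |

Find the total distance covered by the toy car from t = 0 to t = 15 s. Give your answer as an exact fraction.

Total distance travelled is ∫|v| dt — sum the magnitudes of each area piece.
0–3 s: |½(4 + 10)(3)| = 21 cm
3–9 s: |½(10 + 8)(6)| = 54 cm
9–13 s: v = 0 at t = 149/13 s; triangle areas 128/13 + 50/13 = 178/13 cm
13–15 s: |½(-5 + -8)(2)| = 13 cm
Total distance = 1322/13 cm

1322/13 cm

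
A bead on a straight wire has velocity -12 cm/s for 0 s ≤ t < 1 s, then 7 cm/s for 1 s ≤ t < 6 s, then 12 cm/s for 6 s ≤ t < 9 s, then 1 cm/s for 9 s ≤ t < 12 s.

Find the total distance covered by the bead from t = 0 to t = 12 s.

86 cm

Total distance travelled is ∫|v| dt — sum the magnitudes of each area piece.
0–1 s: |-12| × 1 = 12 cm
1–6 s: |7| × 5 = 35 cm
6–9 s: |12| × 3 = 36 cm
9–12 s: |1| × 3 = 3 cm
Total distance = 86 cm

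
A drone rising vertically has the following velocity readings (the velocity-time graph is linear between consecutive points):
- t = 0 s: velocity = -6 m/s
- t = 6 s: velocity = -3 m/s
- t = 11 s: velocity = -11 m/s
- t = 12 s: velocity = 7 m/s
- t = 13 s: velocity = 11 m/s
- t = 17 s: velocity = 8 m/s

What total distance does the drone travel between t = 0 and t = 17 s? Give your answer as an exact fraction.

Total distance travelled is ∫|v| dt — sum the magnitudes of each area piece.
0–6 s: |½(-6 + -3)(6)| = 27 m
6–11 s: |½(-3 + -11)(5)| = 35 m
11–12 s: v = 0 at t = 209/18 s; triangle areas 121/36 + 49/36 = 85/18 m
12–13 s: |½(7 + 11)(1)| = 9 m
13–17 s: |½(11 + 8)(4)| = 38 m
Total distance = 2047/18 m

2047/18 m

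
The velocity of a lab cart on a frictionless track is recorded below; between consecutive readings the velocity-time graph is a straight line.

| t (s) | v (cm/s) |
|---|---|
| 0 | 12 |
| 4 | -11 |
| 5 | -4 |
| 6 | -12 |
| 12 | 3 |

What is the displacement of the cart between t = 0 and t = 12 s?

-40.5 cm

Net displacement equals the area under the velocity-time graph (areas below the axis count negative).
0–4 s: ½(12 + -11)(4) = 2 cm
4–5 s: ½(-11 + -4)(1) = -7.5 cm
5–6 s: ½(-4 + -12)(1) = -8 cm
6–12 s: ½(-12 + 3)(6) = -27 cm
Net displacement = -40.5 cm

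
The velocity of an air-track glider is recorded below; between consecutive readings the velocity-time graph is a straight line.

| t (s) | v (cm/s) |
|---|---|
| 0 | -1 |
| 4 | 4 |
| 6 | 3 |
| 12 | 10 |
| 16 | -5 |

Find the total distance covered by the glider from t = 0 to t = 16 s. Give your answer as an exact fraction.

Distance (not displacement) is the total path length: add the absolute areas under v-t.
0–4 s: v = 0 at t = 0.8 s; triangle areas 0.4 + 6.4 = 6.8 cm
4–6 s: |½(4 + 3)(2)| = 7 cm
6–12 s: |½(3 + 10)(6)| = 39 cm
12–16 s: v = 0 at t = 44/3 s; triangle areas 40/3 + 10/3 = 50/3 cm
Total distance = 1042/15 cm

1042/15 cm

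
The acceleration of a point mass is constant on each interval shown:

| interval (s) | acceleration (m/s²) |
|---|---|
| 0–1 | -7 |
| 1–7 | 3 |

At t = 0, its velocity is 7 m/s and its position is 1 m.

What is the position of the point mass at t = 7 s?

On each constant-a segment, Δv = aΔt and Δx = v₀Δt + ½aΔt²; chain segment to segment.
0–1 s: v starts 7 m/s; Δx = 7·1 + ½·-7·1² = 3.5 m; v ends 0 m/s.
1–7 s: v starts 0 m/s; Δx = 0·6 + ½·3·6² = 54 m; v ends 18 m/s.
x(7) = 1 + Σ Δx = 58.5 m.

58.5 m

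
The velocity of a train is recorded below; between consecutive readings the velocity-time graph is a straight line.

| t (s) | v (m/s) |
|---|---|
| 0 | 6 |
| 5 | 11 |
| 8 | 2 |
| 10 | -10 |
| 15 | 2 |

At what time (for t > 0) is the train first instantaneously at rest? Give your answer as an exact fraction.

t = 25/3 s

v changes sign on 8–10 s (from 2 to -10); the graph is linear there, so v = 0 at t = 8 + (-2)·(10 − 8)/(-10 − 2) = 25/3 s.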